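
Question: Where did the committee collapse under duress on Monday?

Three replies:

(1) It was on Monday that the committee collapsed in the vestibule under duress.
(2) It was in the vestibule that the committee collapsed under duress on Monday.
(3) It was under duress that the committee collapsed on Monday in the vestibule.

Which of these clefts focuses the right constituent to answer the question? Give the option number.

2

The question word "where" targets the location.
Option (1) clefts "on Monday" — the time, not what was asked.
Option (2) clefts "in the vestibule" — that matches what the question asks about.
Option (3) clefts "under duress" — the manner, not what was asked.
So the congruent reply is (2).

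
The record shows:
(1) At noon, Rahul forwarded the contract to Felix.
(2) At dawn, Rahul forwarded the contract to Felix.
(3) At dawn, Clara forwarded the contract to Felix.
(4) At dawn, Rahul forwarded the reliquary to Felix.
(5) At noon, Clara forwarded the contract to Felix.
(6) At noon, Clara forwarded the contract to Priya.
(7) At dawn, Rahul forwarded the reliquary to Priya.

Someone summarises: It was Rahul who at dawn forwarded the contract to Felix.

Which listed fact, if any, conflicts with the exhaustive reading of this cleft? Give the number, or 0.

Focus of the cleft: "Rahul" (the agent). Presupposed background: same thing, recipient, setting (the contract / Felix / at dawn).
The exhaustive reading says no other agent fits that background.
Fact (3) shares the background but with agent = Clara; exhaustivity is violated.

3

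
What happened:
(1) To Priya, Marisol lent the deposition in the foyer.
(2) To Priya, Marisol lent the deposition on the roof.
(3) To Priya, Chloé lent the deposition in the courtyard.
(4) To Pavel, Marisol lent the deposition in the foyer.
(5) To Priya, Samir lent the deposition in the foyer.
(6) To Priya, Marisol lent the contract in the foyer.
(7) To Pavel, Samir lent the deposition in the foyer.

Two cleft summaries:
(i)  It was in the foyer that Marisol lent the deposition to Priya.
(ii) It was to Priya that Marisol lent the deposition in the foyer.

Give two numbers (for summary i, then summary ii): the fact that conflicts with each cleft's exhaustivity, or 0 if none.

2, 4

(i): focus "in the foyer". Looking for Marisol as agent and the deposition as thing and Priya as recipient with some other setting — fact (2) has on the roof there. Refuted.
(ii): focus "Priya". Looking for Marisol as agent and the deposition as thing and in the foyer as setting with some other recipient — fact (4) has Pavel there. Refuted.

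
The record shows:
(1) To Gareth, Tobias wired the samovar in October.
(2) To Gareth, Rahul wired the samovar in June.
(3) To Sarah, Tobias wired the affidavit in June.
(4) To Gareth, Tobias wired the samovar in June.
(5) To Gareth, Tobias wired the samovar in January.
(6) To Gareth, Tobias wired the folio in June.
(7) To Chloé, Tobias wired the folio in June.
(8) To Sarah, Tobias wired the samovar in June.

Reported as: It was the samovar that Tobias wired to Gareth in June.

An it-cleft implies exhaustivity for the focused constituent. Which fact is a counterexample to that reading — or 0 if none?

Focus of the cleft: "the samovar" (the thing). Presupposed background: agent = Tobias, recipient = Gareth, setting = in June.
The exhaustive reading says no other thing fits that background.
Fact (6) shares the background but with thing = the folio; exhaustivity is violated.

6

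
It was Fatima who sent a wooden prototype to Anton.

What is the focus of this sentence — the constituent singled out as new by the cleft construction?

Fatima

In an it-cleft "It was X that/who ...", the clefted constituent X is the focus; the that/who-clause expresses the presupposed open proposition.
Here the focus is "Fatima". The backgrounded (presupposed) material includes "a wooden prototype" and "to Anton".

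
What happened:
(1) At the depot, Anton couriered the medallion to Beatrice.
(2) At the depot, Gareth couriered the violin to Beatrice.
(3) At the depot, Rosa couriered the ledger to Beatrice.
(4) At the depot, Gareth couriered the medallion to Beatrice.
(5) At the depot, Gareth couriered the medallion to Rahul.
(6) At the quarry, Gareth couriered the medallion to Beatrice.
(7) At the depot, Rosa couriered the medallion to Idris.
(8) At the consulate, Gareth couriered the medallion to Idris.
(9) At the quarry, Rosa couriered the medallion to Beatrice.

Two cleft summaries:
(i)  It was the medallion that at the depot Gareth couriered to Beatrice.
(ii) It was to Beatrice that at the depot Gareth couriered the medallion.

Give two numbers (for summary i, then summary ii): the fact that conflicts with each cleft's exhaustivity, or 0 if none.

2, 5

(i): focus "the medallion". Looking for Gareth as agent and Beatrice as recipient and at the depot as setting with some other thing — fact (2) has the violin there. Refuted.
(ii): focus "Beatrice". Looking for Gareth as agent and the medallion as thing and at the depot as setting with some other recipient — fact (5) has Rahul there. Refuted.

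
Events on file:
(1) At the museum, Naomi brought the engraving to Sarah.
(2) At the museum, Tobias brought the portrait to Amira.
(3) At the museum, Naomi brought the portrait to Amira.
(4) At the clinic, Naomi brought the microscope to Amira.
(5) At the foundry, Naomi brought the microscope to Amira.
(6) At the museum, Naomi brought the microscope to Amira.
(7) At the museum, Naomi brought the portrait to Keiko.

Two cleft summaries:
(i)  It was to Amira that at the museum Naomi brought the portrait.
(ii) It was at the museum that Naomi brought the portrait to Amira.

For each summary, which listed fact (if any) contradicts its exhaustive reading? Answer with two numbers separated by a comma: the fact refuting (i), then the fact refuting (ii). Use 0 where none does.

(i): focus "Amira". Looking for same agent, thing, setting (Naomi / the portrait / at the museum) with some other recipient — fact (7) has Keiko there. Refuted.
(ii): focus "at the museum". No fact shares same agent, thing, recipient (Naomi / the portrait / Amira) with a different setting. 0.

7, 0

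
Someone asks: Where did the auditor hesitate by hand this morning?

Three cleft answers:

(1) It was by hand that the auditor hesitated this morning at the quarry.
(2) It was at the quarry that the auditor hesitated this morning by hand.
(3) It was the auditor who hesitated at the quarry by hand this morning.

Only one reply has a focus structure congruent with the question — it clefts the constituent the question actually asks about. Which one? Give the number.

2

The question word "where" targets the location.
Option (1) clefts "by hand" — the manner, not what was asked.
Option (2) clefts "at the quarry" — that matches what the question asks about.
Option (3) clefts "the auditor" — the subject (agent), not what was asked.
So the congruent reply is (2).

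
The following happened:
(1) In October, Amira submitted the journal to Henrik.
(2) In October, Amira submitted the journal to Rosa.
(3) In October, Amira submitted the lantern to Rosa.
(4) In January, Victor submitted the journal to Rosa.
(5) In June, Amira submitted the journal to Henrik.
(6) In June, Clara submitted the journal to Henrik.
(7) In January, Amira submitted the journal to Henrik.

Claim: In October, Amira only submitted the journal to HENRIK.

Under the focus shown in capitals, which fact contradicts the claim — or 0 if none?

2

Focus (in capitals) is "Henrik" — the recipient. "Only" excludes alternative recipients while holding fixed same agent, thing, setting (Amira / the journal / in October).
Fact (2) matches on same agent, thing, setting (Amira / the journal / in October), but has recipient = Rosa instead. That refutes the claim.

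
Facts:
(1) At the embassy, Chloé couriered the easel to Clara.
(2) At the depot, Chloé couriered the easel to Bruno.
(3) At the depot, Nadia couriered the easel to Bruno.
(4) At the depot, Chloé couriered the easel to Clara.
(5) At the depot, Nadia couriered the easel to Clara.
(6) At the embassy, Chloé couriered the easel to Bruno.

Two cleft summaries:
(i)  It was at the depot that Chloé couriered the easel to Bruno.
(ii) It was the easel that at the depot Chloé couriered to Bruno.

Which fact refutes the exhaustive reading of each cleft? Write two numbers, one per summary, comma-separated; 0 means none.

Summary (i) focuses "at the depot" (the setting); background same agent, thing, recipient (Chloé / the easel / Bruno). Fact (6) matches that background with setting = at the embassy — refutes (i).
Summary (ii) focuses "the easel" (the thing); background same agent, recipient, setting (Chloé / Bruno / at the depot). No fact matches that background with a different thing, so 0.

6, 0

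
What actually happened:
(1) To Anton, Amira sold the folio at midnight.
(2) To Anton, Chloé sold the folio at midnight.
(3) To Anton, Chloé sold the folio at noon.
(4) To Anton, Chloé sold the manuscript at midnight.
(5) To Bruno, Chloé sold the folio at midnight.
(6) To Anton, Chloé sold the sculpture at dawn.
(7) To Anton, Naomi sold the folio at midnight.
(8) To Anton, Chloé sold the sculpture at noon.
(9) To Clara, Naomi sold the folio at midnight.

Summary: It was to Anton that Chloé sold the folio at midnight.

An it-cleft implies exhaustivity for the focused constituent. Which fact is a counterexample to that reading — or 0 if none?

5

The cleft puts "Anton" in focus and presupposes the open proposition with same agent, thing, setting (Chloé / the folio / at midnight).
Exhaustivity: Anton is the only recipient satisfying that background.
But fact (5) also has same agent, thing, setting (Chloé / the folio / at midnight), with recipient = Bruno — so the exhaustive reading fails.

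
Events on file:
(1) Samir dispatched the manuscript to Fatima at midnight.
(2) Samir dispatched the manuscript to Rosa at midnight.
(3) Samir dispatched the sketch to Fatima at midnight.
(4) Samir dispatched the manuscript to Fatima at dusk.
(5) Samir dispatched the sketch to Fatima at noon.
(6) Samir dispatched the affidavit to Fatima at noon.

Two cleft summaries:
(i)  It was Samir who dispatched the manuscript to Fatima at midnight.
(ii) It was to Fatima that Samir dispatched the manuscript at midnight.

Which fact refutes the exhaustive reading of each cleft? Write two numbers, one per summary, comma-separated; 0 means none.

0, 2

(i): focus "Samir". No fact shares the manuscript as thing and Fatima as recipient and at midnight as setting with a different agent. 0.
(ii): focus "Fatima". Looking for Samir as agent and the manuscript as thing and at midnight as setting with some other recipient — fact (2) has Rosa there. Refuted.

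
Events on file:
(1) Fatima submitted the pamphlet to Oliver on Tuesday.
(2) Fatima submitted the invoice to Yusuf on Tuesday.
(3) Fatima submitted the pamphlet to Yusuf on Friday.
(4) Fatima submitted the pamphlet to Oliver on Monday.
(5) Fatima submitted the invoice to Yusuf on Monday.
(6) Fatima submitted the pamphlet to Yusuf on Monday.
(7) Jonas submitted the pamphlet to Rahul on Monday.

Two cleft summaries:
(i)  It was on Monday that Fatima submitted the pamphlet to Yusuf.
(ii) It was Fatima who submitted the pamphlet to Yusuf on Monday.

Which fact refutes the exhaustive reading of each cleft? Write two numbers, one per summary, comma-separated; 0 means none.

(i): focus "on Monday". Looking for same agent, thing, recipient (Fatima / the pamphlet / Yusuf) with some other setting — fact (3) has on Friday there. Refuted.
(ii): focus "Fatima". No fact shares same thing, recipient, setting (the pamphlet / Yusuf / on Monday) with a different agent. 0.

3, 0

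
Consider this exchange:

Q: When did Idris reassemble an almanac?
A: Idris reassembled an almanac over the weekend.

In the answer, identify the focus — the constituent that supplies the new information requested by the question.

The wh-word "when" asks about the time.
In the answer, "Idris" and "an almanac" are given — repeated from the question.
The constituent filling the time gap is "over the weekend"; that is the focus and would carry nuclear stress.

over the weekend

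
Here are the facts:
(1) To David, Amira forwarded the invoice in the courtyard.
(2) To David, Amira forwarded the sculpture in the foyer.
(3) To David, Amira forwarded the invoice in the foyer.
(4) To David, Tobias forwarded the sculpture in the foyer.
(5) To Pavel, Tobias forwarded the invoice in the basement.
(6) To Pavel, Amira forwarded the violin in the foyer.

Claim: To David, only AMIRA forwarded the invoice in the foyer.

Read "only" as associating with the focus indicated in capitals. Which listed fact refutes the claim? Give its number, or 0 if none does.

0

The capitals mark "Amira" as focus. So "only" rules out other agents, with the rest (the invoice as thing and David as recipient and in the foyer as setting) as background.
Every other fact changes something in the background, not just the agent. Nothing refutes the claim.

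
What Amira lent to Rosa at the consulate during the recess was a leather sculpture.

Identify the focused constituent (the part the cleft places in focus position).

a leather sculpture

In a pseudo-cleft "What ... was X", the post-copular constituent X is the focus.
Here the focus is "a leather sculpture". The backgrounded (presupposed) material includes "Amira", "to Rosa", "during the recess" and "at the consulate".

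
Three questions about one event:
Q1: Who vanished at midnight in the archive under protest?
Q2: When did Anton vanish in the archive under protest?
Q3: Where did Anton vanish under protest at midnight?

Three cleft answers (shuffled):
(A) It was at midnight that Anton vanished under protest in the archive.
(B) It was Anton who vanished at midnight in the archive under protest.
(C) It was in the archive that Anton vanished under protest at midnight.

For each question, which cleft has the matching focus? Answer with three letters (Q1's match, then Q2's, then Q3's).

BAC

Q1 asks about the subject (agent); cleft (B) focuses "Anton", which is the subject (agent) — so Q1 → B.
Q2 asks about the time; cleft (A) focuses "at midnight", which is the time — so Q2 → A.
Q3 asks about the location; cleft (C) focuses "in the archive", which is the location — so Q3 → C.
Mapping: Q1→B, Q2→A, Q3→C.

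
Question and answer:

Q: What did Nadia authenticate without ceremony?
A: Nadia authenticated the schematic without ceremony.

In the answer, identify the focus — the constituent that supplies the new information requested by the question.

The wh-word "what" asks about the direct object.
In the answer, "Nadia" and "without ceremony" are given — repeated from the question.
The constituent filling the direct object gap is "the schematic"; that is the focus and would carry nuclear stress.

the schematic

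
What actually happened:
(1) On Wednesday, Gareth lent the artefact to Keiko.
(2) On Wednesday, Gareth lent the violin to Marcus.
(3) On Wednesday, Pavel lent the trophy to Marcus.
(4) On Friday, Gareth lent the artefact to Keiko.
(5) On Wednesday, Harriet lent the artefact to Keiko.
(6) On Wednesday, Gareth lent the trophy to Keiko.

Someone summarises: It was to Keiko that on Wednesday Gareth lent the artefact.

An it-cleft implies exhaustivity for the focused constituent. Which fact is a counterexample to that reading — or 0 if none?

Focus of the cleft: "Keiko" (the recipient). Presupposed background: Gareth as agent and the artefact as thing and on Wednesday as setting.
The exhaustive reading says no other recipient fits that background.
Every other fact differs from the presupposition on some backgrounded slot, so none challenges the exhaustivity.

0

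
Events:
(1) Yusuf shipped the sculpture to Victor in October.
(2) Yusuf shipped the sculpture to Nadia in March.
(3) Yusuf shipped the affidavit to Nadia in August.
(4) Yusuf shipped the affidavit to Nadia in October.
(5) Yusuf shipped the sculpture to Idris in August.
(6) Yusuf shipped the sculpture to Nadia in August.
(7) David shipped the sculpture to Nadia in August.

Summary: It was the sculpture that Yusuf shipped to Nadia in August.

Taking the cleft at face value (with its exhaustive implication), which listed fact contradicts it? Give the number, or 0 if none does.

The cleft puts "the sculpture" in focus and presupposes the open proposition with agent = Yusuf, recipient = Nadia, setting = in August.
The exhaustive reading says no other thing fits that background.
Fact (3) shares the background but with thing = the affidavit; exhaustivity is violated.

3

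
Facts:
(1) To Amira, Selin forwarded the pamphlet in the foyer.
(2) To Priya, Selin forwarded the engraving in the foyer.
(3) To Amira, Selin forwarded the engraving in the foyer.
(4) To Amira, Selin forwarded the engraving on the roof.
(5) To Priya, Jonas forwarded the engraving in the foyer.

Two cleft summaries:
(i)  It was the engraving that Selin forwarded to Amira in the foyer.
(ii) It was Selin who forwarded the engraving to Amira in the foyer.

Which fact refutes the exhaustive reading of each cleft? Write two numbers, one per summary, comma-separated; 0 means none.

1, 0

(i): focus "the engraving". Looking for same agent, recipient, setting (Selin / Amira / in the foyer) with some other thing — fact (1) has the pamphlet there. Refuted.
(ii): focus "Selin". No fact shares same thing, recipient, setting (the engraving / Amira / in the foyer) with a different agent. 0.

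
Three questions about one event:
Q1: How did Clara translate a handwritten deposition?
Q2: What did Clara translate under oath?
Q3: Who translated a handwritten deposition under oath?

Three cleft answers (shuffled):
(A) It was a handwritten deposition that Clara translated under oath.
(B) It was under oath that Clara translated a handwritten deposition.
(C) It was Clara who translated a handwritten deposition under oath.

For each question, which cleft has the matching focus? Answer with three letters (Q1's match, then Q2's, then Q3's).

Q1 asks about the manner; cleft (B) focuses "under oath", which is the manner — so Q1 → B.
Q2 asks about the direct object; cleft (A) focuses "a handwritten deposition", which is the direct object — so Q2 → A.
Q3 asks about the subject (agent); cleft (C) focuses "Clara", which is the subject (agent) — so Q3 → C.
Mapping: Q1→B, Q2→A, Q3→C.

BAC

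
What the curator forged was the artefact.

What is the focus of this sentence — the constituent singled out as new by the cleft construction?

the artefact

In a pseudo-cleft "What ... was X", the post-copular constituent X is the focus.
Here the focus is "the artefact". The backgrounded (presupposed) material includes "the curator".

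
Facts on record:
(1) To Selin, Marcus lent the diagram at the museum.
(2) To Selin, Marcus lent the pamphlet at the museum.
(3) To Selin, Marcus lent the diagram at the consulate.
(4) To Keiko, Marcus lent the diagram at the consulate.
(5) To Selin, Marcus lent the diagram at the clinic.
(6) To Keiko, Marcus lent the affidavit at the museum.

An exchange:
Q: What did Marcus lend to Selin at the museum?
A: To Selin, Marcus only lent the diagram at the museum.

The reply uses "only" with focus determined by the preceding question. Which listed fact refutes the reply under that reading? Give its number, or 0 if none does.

2

The question "What did ...?" targets the thing, so in the reply the focus falls on "the diagram".
"Only" then excludes alternative things while the background — agent = Marcus, recipient = Selin, setting = at the museum — is held fixed.
Fact (2) shares the background with a different thing (the pamphlet) — counterexample.
(Fact (3) would refute a reading with focus on the setting — but that is not what the question asks.)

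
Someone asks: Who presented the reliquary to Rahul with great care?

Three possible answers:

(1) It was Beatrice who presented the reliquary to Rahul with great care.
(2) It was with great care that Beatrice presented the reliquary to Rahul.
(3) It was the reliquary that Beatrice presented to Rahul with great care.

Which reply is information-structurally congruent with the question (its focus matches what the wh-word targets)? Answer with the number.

1

The question word "who" targets the subject (agent).
Option (1) clefts "Beatrice" — that matches what the question asks about.
Option (2) clefts "with great care" — the manner, not what was asked.
Option (3) clefts "the reliquary" — the direct object, not what was asked.
So the congruent reply is (1).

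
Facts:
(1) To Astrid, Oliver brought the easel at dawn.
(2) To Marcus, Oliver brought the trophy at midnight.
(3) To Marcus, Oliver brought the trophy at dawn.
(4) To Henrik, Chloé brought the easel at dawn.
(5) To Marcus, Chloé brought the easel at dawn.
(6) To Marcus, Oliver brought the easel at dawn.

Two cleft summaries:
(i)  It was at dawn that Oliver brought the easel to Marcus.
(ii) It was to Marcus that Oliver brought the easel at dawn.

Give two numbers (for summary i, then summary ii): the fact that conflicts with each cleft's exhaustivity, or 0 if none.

0, 1

Summary (i) focuses "at dawn" (the setting); background same agent, thing, recipient (Oliver / the easel / Marcus). No fact matches that background with a different setting, so 0.
Summary (ii) focuses "Marcus" (the recipient); background same agent, thing, setting (Oliver / the easel / at dawn). Fact (1) matches that background with recipient = Astrid — refutes (ii).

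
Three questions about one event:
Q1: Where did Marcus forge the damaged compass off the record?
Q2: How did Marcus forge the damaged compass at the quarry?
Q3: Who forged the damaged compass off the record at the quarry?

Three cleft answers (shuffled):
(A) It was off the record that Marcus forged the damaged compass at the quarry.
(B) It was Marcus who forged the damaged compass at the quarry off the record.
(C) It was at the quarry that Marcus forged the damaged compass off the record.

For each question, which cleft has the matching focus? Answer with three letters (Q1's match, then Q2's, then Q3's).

CAB

Q1 asks about the location; cleft (C) focuses "at the quarry", which is the location — so Q1 → C.
Q2 asks about the manner; cleft (A) focuses "off the record", which is the manner — so Q2 → A.
Q3 asks about the subject (agent); cleft (B) focuses "Marcus", which is the subject (agent) — so Q3 → B.
Mapping: Q1→C, Q2→A, Q3→B.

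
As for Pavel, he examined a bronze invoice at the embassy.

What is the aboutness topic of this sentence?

Pavel

The construction explicitly marks "Pavel" as what the sentence is about — the topic.
The remainder of the clause is the comment (what is said about the topic).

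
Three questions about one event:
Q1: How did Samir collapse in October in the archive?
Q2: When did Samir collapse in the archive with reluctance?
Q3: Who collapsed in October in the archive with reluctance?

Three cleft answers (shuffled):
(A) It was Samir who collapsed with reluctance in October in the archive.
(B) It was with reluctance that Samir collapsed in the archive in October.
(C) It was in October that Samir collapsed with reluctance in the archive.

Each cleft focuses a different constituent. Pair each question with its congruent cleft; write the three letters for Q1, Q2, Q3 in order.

BCA

Q1 asks about the manner; cleft (B) focuses "with reluctance", which is the manner — so Q1 → B.
Q2 asks about the time; cleft (C) focuses "in October", which is the time — so Q2 → C.
Q3 asks about the subject (agent); cleft (A) focuses "Samir", which is the subject (agent) — so Q3 → A.
Mapping: Q1→B, Q2→C, Q3→A.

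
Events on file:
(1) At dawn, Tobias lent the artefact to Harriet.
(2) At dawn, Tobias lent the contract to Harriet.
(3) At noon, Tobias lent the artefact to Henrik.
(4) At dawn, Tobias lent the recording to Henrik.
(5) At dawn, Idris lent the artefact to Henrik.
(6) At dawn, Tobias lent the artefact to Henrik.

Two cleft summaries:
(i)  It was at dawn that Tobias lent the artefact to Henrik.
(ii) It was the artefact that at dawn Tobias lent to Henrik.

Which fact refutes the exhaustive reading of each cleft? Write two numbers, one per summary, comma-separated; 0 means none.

3, 4

Summary (i) focuses "at dawn" (the setting); background same agent, thing, recipient (Tobias / the artefact / Henrik). Fact (3) matches that background with setting = at noon — refutes (i).
Summary (ii) focuses "the artefact" (the thing); background same agent, recipient, setting (Tobias / Henrik / at dawn). Fact (4) matches that background with thing = the recording — refutes (ii).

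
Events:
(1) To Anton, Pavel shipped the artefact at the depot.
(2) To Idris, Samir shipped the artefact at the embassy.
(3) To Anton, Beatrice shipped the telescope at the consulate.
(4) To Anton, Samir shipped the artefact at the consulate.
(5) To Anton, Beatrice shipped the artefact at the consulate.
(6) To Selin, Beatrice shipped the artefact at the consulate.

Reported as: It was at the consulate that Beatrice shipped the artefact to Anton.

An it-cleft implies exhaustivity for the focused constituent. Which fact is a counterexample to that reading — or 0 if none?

Focus of the cleft: "at the consulate" (the setting). Presupposed background: Beatrice as agent and the artefact as thing and Anton as recipient.
Exhaustivity: at the consulate is the only setting satisfying that background.
Every other fact differs from the presupposition on some backgrounded slot, so none challenges the exhaustivity.

0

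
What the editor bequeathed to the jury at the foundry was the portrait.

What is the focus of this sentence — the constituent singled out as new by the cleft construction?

In a pseudo-cleft "What ... was X", the post-copular constituent X is the focus.
Here the focus is "the portrait". The backgrounded (presupposed) material includes "the editor", "to the jury" and "at the foundry".

the portrait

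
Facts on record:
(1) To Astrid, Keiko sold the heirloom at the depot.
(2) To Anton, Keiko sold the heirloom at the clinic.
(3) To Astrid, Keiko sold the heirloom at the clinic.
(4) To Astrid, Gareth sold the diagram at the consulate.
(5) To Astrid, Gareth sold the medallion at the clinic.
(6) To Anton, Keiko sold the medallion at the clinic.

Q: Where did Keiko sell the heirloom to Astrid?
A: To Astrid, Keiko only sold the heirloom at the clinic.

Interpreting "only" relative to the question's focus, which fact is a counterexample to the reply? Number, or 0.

1

Answering "Where did ...?" puts focus on the setting — here, "at the clinic".
So "only" ranges over settings; the rest (same agent, thing, recipient (Keiko / the heirloom / Astrid)) is presupposed.
Fact (1) shares the background with a different setting (at the depot) — counterexample.
(Fact (2) would refute a reading with focus on the recipient — but that is not what the question asks.)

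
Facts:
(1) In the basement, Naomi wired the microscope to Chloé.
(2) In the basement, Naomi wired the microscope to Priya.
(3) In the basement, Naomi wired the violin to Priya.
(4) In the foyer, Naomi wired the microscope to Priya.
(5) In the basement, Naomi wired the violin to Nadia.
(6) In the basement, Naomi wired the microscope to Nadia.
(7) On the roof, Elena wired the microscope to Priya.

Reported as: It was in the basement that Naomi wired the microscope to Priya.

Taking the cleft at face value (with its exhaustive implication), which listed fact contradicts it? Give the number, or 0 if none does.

4

Focus of the cleft: "in the basement" (the setting). Presupposed background: same agent, thing, recipient (Naomi / the microscope / Priya).
The exhaustive reading says no other setting fits that background.
Fact (4) shares the background but with setting = in the foyer; exhaustivity is violated.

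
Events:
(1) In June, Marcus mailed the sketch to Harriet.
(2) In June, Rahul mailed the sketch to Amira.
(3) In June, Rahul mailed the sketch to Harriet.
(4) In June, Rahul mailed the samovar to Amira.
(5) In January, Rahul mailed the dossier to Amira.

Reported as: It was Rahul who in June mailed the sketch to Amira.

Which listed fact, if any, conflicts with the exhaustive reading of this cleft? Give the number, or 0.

0

The cleft puts "Rahul" in focus and presupposes the open proposition with the sketch as thing and Amira as recipient and in June as setting.
The exhaustive reading says no other agent fits that background.
No listed fact matches the background with a different agent. Exhaustivity holds.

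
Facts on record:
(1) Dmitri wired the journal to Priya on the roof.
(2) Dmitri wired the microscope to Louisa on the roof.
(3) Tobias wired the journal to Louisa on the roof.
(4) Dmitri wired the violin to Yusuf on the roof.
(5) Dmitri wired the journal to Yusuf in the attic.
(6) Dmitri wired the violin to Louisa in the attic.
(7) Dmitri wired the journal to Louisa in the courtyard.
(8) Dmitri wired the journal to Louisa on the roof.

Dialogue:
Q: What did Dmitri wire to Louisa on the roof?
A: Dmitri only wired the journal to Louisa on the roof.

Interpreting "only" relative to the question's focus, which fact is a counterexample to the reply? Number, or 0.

The question "What did ...?" targets the thing, so in the reply the focus falls on "the journal".
"Only" then excludes alternative things while the background — Dmitri as agent and Louisa as recipient and on the roof as setting — is held fixed.
Fact (2) keeps Dmitri as agent and Louisa as recipient and on the roof as setting but has thing = the microscope; that refutes the reply.
(Fact (1) would refute a reading with focus on the recipient — but that is not what the question asks.)

2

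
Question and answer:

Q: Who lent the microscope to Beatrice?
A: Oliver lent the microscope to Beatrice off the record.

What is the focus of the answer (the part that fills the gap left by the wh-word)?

Oliver

The wh-word "who" asks about the subject (agent).
In the answer, "the microscope" and "to Beatrice" are given — repeated from the question.
"off the record" is also new, but it specifies the manner, which is not what the question asks about — so it is not the focus.
The constituent filling the subject (agent) gap is "Oliver"; that is the focus.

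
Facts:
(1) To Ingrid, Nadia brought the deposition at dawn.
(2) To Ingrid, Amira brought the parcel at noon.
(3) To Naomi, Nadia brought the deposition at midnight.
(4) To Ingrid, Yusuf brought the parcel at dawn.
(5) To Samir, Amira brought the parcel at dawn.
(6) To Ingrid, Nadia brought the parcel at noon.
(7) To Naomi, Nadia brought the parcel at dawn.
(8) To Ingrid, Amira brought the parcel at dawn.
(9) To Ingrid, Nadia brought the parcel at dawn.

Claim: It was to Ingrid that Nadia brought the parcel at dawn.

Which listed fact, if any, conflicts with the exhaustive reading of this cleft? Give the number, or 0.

Focus of the cleft: "Ingrid" (the recipient). Presupposed background: Nadia as agent and the parcel as thing and at dawn as setting.
The exhaustive reading says no other recipient fits that background.
Fact (7) shares the background but with recipient = Naomi; exhaustivity is violated.

7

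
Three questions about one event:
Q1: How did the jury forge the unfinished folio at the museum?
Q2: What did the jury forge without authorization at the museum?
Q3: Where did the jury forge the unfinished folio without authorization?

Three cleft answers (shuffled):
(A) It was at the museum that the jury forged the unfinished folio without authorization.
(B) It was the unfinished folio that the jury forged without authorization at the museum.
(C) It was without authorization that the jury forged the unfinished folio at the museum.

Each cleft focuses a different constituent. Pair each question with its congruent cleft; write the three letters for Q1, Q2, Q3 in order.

Q1 asks about the manner; cleft (C) focuses "without authorization", which is the manner — so Q1 → C.
Q2 asks about the direct object; cleft (B) focuses "the unfinished folio", which is the direct object — so Q2 → B.
Q3 asks about the location; cleft (A) focuses "at the museum", which is the location — so Q3 → A.
Mapping: Q1→C, Q2→B, Q3→A.

CBA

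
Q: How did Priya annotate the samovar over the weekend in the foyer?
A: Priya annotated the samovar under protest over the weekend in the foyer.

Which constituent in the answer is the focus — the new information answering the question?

under protest

The wh-word "how" asks about the manner.
In the answer, "Priya", "the samovar", "in the foyer" and "over the weekend" are given — repeated from the question.
The constituent filling the manner gap is "under protest"; that is the focus and would carry nuclear stress.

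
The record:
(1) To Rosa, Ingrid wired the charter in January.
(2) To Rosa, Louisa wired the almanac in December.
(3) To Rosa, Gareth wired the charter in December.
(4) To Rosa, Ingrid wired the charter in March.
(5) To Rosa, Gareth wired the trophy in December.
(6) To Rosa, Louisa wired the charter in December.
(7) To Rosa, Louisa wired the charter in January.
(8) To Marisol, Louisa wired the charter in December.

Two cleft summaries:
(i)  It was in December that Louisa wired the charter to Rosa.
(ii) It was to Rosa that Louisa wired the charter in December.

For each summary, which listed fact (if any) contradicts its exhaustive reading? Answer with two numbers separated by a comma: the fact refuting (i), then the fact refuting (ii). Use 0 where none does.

Summary (i) focuses "in December" (the setting); background Louisa as agent and the charter as thing and Rosa as recipient. Fact (7) matches that background with setting = in January — refutes (i).
Summary (ii) focuses "Rosa" (the recipient); background Louisa as agent and the charter as thing and in December as setting. Fact (8) matches that background with recipient = Marisol — refutes (ii).

7, 8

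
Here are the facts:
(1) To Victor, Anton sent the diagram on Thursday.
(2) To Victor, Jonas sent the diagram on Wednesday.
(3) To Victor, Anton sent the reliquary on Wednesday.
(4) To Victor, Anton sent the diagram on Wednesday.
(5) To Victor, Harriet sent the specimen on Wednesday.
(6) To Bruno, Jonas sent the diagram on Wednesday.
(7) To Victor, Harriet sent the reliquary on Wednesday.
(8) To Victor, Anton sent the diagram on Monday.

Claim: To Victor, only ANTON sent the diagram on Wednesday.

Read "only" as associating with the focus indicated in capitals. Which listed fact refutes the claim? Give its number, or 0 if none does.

The capitals mark "Anton" as focus. So "only" rules out other agents, with the rest (thing = the diagram, recipient = Victor, setting = on Wednesday) as background.
Fact (2) matches on thing = the diagram, recipient = Victor, setting = on Wednesday, but has agent = Jonas instead. That refutes the claim.

2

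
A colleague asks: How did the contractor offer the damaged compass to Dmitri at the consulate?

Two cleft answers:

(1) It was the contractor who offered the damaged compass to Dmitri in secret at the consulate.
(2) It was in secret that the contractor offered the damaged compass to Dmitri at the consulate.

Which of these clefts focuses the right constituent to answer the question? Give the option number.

2

The question word "how" targets the manner.
Option (1) clefts "the contractor" — the subject (agent), not what was asked.
Option (2) clefts "in secret" — that matches what the question asks about.
So the congruent reply is (2).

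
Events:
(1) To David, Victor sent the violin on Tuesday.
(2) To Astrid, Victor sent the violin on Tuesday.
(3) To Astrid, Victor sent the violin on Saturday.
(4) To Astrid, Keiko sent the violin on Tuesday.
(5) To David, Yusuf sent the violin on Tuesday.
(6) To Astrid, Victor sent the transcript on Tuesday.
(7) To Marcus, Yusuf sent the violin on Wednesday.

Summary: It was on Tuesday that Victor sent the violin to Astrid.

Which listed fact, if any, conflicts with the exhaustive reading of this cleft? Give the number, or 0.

The cleft puts "on Tuesday" in focus and presupposes the open proposition with agent = Victor, thing = the violin, recipient = Astrid.
Exhaustivity: on Tuesday is the only setting satisfying that background.
But fact (3) also has agent = Victor, thing = the violin, recipient = Astrid, with setting = on Saturday — so the exhaustive reading fails.

3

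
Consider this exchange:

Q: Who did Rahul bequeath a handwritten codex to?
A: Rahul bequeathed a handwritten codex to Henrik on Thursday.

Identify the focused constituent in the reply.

The wh-word "who" asks about the recipient.
In the answer, "Rahul" and "a handwritten codex" are given — repeated from the question.
"on Thursday" is also new, but it specifies the time, which is not what the question asks about — so it is not the focus.
The constituent filling the recipient gap is "to Henrik"; that is the focus.

to Henrik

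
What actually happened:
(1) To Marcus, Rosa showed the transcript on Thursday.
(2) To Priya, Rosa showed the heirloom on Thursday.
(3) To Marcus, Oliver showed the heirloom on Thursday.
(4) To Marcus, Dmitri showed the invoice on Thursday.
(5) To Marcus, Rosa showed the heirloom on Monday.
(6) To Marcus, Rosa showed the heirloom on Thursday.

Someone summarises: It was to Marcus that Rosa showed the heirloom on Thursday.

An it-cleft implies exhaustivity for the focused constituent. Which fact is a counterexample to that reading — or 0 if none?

Focus of the cleft: "Marcus" (the recipient). Presupposed background: agent = Rosa, thing = the heirloom, setting = on Thursday.
Exhaustivity: Marcus is the only recipient satisfying that background.
But fact (2) also has agent = Rosa, thing = the heirloom, setting = on Thursday, with recipient = Priya — so the exhaustive reading fails.

2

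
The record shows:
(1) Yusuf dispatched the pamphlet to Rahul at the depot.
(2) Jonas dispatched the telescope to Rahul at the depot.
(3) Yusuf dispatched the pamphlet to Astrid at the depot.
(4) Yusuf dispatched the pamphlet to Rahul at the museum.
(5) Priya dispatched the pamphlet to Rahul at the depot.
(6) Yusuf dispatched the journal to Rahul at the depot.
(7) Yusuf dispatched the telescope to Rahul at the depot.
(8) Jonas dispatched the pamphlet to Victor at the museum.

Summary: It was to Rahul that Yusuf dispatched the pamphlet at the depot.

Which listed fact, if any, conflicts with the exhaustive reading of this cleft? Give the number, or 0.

The cleft puts "Rahul" in focus and presupposes the open proposition with Yusuf as agent and the pamphlet as thing and at the depot as setting.
The exhaustive reading says no other recipient fits that background.
But fact (3) also has Yusuf as agent and the pamphlet as thing and at the depot as setting, with recipient = Astrid — so the exhaustive reading fails.

3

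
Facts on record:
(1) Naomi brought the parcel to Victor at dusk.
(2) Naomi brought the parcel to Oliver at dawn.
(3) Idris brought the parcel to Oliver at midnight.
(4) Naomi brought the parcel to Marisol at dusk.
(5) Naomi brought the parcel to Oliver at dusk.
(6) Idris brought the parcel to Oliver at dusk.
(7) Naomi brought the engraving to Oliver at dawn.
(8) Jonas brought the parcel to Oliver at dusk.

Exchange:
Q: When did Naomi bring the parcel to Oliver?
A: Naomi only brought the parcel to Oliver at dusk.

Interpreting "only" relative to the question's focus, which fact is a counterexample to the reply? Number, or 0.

2

Answering "When did ...?" puts focus on the setting — here, "at dusk".
So "only" ranges over settings; the rest (Naomi as agent and the parcel as thing and Oliver as recipient) is presupposed.
Fact (2) shares the background with a different setting (at dawn) — counterexample.
(Fact (1) would refute a reading with focus on the recipient — but that is not what the question asks.)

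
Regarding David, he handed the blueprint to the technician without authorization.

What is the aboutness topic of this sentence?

David

The construction explicitly marks "David" as what the sentence is about — the topic.
The remainder of the clause is the comment (what is said about the topic).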